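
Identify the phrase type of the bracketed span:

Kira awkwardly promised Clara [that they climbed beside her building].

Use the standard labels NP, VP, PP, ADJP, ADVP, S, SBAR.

SBAR

"that" is the head of the bracketed span, so the span is a subordinate clause: SBAR.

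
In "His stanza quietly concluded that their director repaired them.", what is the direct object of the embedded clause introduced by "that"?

them

The verb of the embedded clause introduced by "that" is "repaired"; its direct object is the NP "them".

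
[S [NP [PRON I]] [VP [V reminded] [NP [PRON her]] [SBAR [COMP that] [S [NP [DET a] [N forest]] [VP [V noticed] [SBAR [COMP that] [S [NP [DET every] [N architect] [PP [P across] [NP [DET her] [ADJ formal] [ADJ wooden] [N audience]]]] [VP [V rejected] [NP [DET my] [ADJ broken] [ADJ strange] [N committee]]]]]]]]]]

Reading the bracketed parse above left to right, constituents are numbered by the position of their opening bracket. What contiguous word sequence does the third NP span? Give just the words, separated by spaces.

Opening `[NP` markers occur at word positions 1, 3, 5, 9, 12, 17; the third of these opens the constituent [NP a forest].

a forest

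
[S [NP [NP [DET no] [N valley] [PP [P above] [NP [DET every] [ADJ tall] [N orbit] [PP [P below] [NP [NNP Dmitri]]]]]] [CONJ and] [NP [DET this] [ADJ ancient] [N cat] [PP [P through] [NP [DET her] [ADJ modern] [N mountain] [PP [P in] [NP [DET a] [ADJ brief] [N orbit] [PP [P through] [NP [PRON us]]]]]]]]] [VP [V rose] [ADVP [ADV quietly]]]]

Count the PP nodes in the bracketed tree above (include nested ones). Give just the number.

5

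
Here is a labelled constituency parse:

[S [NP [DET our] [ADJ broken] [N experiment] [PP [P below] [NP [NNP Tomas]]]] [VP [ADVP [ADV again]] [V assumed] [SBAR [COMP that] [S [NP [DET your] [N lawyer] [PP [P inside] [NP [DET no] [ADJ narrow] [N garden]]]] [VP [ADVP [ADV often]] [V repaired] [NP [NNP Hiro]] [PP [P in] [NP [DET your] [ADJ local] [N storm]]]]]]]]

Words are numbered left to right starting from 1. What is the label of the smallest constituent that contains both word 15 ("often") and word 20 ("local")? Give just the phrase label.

Both words fall inside [VP often repaired Hiro in your local storm] (words 15–21), and no smaller constituent contains them both. Label: VP.

VP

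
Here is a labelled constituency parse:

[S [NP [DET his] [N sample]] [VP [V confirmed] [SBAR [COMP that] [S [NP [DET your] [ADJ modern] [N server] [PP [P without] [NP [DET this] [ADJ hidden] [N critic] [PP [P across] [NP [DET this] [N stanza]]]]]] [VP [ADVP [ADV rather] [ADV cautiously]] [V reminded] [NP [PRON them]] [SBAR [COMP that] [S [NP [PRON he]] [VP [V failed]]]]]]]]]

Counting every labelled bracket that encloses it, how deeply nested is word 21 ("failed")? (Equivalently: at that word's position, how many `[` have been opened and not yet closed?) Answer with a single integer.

The word sits inside V, which is inside VP, inside S, inside SBAR, inside VP, inside S, inside SBAR, inside VP, inside S — 9 brackets in all.

9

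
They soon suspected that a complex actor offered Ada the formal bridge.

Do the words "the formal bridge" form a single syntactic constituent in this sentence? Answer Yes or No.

Yes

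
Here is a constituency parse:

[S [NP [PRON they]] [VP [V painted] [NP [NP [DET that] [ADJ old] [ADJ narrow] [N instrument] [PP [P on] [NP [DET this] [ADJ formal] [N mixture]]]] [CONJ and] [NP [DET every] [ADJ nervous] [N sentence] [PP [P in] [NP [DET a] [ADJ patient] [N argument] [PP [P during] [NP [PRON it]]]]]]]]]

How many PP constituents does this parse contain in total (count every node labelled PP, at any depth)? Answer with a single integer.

The PP constituents are: [PP on this formal mixture]; [PP in a patient argument during it]; [PP during it]. Total: 3.

3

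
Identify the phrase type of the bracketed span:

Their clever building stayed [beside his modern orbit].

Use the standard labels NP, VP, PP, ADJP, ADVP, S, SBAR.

PP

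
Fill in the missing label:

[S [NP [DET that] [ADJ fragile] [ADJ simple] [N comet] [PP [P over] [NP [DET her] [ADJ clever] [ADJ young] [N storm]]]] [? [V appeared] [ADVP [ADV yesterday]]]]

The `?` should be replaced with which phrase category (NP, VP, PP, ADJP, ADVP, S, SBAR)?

A constituent whose immediate children are V 'appeared', ADVP is a verb phrase: VP.

VP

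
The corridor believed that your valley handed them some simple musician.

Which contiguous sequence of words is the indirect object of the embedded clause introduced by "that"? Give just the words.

them

"handed" heads the VP of the embedded clause introduced by "that", and "them" is its indirect object.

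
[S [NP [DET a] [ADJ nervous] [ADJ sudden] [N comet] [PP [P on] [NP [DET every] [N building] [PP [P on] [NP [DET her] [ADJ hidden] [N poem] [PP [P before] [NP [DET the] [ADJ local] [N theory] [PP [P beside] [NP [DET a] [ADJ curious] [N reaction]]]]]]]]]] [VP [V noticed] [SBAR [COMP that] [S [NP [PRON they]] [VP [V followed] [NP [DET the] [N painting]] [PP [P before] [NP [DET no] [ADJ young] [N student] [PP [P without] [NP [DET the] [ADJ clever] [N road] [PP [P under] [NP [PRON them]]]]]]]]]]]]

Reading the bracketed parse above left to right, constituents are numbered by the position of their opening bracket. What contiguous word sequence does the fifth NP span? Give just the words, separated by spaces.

Opening `[NP` markers occur at word positions 1, 6, 9, 13, 17, 22, 24, 27, 31, 35; the fifth of these opens the constituent [NP a curious reaction].

a curious reaction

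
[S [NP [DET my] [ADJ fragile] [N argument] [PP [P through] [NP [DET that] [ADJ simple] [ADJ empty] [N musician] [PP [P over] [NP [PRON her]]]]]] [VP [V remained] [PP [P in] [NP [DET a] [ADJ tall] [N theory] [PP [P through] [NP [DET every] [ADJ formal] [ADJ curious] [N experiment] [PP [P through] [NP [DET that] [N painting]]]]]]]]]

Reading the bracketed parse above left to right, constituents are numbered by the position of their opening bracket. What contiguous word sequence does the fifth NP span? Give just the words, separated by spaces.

every formal curious experiment through that painting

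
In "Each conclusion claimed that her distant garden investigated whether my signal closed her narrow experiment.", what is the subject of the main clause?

each conclusion

"each conclusion" is the NP that combines with the VP headed by "claimed" to form the main clause — the subject.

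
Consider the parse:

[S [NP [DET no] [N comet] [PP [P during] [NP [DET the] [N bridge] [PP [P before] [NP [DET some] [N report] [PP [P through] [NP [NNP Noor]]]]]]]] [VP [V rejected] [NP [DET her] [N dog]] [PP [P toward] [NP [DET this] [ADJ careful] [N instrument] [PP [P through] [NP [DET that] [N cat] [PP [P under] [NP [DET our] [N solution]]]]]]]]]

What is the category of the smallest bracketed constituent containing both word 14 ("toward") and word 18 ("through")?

PP

Both words fall inside [PP toward this careful instrument through that cat under our solution] (words 14–23), and no smaller constituent contains them both. Label: PP.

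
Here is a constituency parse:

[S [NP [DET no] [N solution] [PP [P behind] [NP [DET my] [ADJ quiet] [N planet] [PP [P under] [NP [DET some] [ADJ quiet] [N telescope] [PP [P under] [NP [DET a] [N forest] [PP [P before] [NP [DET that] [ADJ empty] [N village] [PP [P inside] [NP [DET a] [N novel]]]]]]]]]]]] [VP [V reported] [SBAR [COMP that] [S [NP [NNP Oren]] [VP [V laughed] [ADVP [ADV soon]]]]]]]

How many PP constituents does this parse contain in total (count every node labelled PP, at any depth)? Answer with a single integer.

5

Scanning left to right, an opening `[PP` appears at word positions 3, 7, 11, 14, 18 — 5 in total.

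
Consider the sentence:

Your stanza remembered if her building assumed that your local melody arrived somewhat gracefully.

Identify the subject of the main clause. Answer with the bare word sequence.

"your stanza" is the NP that combines with the VP headed by "remembered" to form the main clause — the subject.

your stanza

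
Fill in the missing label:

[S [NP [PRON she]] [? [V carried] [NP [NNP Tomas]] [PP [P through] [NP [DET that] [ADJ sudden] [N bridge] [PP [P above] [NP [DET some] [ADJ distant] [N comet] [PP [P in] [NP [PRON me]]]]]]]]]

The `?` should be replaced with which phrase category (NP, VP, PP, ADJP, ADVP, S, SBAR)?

VP

Looking at what the `?` directly dominates — V 'carried', NP, PP — this is a verb phrase (VP).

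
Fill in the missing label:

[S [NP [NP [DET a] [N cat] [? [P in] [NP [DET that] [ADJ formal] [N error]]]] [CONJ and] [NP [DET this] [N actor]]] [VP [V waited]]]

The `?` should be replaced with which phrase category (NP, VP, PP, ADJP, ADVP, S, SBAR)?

The `?` node immediately contains: P 'in', NP. That is the internal structure of a prepositional phrase, so the label is PP.

PP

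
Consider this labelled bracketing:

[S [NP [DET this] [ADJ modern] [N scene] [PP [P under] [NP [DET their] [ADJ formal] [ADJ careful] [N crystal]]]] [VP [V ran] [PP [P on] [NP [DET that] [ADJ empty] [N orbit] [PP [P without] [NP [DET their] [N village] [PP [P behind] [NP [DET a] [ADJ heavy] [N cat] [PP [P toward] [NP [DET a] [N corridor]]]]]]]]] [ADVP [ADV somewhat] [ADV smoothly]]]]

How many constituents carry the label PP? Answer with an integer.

5

The PP constituents are: [PP under their formal careful crystal]; [PP on that empty orbit without their village behind a heavy cat toward a corridor]; [PP without their village behind a heavy cat toward a corridor]; [PP behind a heavy cat toward a corridor]; [PP toward a corridor]. Total: 5.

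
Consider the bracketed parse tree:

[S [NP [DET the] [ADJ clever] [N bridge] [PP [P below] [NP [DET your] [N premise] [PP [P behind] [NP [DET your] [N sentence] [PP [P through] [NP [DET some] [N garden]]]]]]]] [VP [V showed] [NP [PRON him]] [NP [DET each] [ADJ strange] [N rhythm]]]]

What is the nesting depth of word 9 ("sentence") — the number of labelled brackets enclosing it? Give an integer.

Counting open brackets not yet closed at "sentence": [S [NP [PP [NP [PP [NP [N = 7.

7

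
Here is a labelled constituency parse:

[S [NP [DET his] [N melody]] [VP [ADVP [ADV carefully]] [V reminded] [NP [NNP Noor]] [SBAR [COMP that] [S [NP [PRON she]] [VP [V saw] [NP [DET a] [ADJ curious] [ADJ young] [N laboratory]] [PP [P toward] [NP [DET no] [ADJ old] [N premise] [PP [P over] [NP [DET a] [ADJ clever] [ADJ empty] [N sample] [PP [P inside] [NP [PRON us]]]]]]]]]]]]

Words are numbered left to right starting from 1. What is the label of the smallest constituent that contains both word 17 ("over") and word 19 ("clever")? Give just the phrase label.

Both words fall inside [PP over a clever empty sample inside us] (words 17–23), and no smaller constituent contains them both. Label: PP.

PP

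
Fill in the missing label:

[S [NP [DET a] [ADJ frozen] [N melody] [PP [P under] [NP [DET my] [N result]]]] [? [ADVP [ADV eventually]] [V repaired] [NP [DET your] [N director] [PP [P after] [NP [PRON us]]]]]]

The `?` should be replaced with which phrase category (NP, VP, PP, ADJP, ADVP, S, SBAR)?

The `?` node immediately contains: ADVP, V 'repaired', NP. That is the internal structure of a verb phrase, so the label is VP.

VP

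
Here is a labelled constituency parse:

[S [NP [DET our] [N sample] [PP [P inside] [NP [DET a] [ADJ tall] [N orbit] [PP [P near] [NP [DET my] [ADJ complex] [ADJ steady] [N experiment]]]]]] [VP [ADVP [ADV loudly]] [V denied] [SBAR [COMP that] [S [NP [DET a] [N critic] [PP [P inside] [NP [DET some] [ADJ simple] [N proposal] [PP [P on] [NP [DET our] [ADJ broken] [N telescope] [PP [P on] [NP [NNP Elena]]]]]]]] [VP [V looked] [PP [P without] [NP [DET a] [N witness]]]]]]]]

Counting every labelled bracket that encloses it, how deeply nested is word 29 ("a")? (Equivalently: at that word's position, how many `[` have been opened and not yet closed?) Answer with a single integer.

8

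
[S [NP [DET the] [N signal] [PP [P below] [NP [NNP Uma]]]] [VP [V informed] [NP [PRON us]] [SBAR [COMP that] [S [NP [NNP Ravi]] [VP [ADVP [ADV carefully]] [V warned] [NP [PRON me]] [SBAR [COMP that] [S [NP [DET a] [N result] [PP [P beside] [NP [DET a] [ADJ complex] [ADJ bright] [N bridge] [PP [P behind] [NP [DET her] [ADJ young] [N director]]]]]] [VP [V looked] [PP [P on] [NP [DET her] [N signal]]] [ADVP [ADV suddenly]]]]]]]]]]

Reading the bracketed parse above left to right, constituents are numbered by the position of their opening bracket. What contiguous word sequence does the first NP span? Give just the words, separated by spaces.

In left-to-right order the NP constituents are "the signal below Uma"; "Uma"; "us"; "Ravi"; "me"; "a result beside a complex bright bridge behind her young director"; "a complex bright bridge behind her young director"; "her young director"; "her signal". Number 1 is "the signal below Uma".

the signal below Uma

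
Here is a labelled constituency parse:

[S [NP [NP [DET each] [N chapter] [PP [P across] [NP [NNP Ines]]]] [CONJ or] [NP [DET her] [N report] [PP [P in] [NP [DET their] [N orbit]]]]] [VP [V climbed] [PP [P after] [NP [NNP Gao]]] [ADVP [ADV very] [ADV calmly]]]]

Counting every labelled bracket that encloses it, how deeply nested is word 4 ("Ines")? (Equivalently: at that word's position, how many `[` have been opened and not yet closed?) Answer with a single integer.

Counting open brackets not yet closed at "Ines": [S [NP [NP [PP [NP [NNP = 6.

6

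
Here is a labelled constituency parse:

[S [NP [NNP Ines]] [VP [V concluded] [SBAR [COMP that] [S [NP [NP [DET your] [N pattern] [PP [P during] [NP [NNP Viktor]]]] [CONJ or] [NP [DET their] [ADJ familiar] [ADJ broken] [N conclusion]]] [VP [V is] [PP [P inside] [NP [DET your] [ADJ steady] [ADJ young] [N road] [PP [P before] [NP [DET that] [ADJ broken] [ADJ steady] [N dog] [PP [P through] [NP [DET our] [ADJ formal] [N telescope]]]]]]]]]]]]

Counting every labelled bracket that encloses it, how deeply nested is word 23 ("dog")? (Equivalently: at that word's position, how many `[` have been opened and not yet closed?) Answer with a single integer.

Counting open brackets not yet closed at "dog": [S [VP [SBAR [S [VP [PP [NP [PP [NP [N = 10.

10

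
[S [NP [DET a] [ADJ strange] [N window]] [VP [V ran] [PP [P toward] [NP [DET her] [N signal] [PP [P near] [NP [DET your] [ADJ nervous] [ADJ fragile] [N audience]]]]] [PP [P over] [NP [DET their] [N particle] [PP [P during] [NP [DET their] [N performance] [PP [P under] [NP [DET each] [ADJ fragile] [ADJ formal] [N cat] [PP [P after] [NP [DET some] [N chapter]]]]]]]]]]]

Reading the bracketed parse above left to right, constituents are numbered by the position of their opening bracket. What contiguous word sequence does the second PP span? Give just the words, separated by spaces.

near your nervous fragile audience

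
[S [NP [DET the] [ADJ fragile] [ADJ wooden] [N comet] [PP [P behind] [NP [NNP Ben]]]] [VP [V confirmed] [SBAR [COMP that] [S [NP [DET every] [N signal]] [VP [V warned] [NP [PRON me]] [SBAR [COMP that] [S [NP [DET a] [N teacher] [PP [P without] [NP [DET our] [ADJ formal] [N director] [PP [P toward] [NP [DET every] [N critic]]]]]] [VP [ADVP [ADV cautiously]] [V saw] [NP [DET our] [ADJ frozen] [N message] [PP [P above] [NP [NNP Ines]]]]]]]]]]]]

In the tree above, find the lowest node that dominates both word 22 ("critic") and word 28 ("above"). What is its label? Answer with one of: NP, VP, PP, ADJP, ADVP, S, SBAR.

Word 22 lies under S → VP → SBAR → S → VP → SBAR → S → NP → PP → NP → PP → NP → N; word 28 lies under S → VP → SBAR → S → VP → SBAR → S → VP → NP → PP → P. The lowest shared node is the S.

S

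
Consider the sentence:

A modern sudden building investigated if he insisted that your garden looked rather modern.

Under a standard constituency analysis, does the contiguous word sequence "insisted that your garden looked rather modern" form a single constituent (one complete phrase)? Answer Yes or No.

Yes

The sequence corresponds to a single VP node — the verb phrase "insisted that your garden looked rather modern".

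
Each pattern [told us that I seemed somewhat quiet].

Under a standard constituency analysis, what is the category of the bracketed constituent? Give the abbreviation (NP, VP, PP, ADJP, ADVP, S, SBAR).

"told" is the head of the bracketed span, so the span is a verb phrase: VP.

VP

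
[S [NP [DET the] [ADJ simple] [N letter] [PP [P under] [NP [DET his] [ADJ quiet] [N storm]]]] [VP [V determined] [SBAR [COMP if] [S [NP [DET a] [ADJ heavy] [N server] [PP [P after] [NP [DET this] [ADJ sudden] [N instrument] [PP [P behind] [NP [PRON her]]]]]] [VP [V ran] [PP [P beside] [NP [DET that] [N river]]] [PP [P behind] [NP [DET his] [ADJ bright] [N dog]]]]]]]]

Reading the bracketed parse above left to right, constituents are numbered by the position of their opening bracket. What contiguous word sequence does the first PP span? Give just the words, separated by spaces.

under his quiet storm

In left-to-right order the PP constituents are "under his quiet storm"; "after this sudden instrument behind her"; "behind her"; "beside that river"; "behind his bright dog". Number 1 is "under his quiet storm".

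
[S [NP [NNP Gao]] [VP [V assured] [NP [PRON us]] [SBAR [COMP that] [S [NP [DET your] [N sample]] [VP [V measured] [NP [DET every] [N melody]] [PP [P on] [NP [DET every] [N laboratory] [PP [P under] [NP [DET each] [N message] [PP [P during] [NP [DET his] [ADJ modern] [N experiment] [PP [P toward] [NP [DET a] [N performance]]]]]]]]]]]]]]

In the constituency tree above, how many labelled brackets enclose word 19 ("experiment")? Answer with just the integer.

Counting open brackets not yet closed at "experiment": [S [VP [SBAR [S [VP [PP [NP [PP [NP [PP [NP [N = 12.

12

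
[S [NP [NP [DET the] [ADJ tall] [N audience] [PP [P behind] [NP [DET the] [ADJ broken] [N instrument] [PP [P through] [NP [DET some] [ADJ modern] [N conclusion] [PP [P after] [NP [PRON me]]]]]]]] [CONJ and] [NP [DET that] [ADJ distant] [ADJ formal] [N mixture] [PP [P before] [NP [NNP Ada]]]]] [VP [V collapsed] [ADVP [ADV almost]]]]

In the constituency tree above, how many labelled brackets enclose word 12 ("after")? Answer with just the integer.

9

The word sits inside P, which is inside PP, inside NP, inside PP, inside NP, inside PP, inside NP, inside NP, inside S — 9 brackets in all.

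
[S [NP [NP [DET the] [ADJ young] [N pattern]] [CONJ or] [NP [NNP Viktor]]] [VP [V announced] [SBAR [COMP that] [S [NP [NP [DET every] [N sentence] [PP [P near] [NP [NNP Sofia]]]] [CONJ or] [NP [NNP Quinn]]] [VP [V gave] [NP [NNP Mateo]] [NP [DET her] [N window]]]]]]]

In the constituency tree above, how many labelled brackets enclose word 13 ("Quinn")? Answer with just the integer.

7

The word sits inside NNP, which is inside NP, inside NP, inside S, inside SBAR, inside VP, inside S — 7 brackets in all.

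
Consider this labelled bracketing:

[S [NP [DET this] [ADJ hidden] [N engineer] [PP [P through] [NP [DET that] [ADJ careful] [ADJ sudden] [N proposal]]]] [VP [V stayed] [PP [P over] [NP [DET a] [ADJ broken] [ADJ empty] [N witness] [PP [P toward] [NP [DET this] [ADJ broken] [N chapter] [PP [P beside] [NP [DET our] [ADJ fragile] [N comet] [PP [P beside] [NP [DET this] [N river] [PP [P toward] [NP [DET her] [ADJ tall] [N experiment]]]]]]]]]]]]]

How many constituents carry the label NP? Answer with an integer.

Scanning left to right, an opening `[NP` appears at word positions 1, 5, 11, 16, 20, 24, 27 — 7 in total.

7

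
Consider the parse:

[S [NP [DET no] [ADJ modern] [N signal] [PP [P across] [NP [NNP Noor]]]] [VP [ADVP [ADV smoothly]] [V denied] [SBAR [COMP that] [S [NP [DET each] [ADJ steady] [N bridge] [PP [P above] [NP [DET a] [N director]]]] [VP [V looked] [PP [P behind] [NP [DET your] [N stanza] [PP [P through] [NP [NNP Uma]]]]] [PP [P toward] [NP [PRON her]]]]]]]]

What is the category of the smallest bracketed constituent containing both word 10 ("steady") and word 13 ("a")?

NP

Both words fall inside [NP each steady bridge above a director] (words 9–14), and no smaller constituent contains them both. Label: NP.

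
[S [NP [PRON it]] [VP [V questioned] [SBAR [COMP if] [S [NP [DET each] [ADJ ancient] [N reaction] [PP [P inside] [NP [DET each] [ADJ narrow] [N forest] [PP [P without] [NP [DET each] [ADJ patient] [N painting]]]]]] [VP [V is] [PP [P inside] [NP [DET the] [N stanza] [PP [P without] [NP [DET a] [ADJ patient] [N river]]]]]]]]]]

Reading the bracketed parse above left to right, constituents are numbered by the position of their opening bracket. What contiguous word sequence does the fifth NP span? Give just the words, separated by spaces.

the stanza without a patient river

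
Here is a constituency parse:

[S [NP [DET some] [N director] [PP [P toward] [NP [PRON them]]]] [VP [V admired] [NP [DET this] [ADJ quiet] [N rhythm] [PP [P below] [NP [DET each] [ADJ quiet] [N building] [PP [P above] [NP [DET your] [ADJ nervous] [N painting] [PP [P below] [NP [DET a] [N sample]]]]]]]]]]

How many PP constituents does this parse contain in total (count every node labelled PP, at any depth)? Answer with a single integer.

4

Listing each PP by its span: [PP toward them]; [PP below each quiet building above your nervous painting below a sample]; [PP above your nervous painting below a sample]; [PP below a sample] — that makes 4.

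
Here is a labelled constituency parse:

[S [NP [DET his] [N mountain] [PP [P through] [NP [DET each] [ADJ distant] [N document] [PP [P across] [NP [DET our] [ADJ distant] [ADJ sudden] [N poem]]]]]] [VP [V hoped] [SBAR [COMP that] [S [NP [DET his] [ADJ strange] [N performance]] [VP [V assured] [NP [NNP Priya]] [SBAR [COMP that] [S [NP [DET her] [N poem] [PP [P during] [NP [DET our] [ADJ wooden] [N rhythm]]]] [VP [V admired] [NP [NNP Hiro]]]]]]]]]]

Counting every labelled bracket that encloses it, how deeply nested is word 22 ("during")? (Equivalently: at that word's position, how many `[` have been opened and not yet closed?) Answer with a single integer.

The word sits inside P, which is inside PP, inside NP, inside S, inside SBAR, inside VP, inside S, inside SBAR, inside VP, inside S — 10 brackets in all.

10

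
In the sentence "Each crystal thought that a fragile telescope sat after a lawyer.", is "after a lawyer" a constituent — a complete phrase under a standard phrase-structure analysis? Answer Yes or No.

These words form the whole prepositional phrase headed by "after", so yes — one constituent.

Yes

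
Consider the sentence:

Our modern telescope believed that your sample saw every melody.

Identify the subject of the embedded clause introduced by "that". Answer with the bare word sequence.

"your sample" is the NP that combines with the VP headed by "saw" to form the embedded clause introduced by "that" — the subject.

your sample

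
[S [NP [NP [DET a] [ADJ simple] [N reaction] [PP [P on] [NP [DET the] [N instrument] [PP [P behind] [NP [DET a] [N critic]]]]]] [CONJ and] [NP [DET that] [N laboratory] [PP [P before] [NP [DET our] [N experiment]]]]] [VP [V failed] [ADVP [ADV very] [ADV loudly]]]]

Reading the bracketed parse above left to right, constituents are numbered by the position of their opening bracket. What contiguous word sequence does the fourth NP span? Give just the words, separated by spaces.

a critic

The NP opening brackets appear, in order, over: "a simple reaction on the instrument behind a critic and that laboratory before our experiment"; "a simple reaction on the instrument behind a critic"; "the instrument behind a critic"; "a critic"; "that laboratory before our experiment"; "our experiment". The fourth one spans "a critic".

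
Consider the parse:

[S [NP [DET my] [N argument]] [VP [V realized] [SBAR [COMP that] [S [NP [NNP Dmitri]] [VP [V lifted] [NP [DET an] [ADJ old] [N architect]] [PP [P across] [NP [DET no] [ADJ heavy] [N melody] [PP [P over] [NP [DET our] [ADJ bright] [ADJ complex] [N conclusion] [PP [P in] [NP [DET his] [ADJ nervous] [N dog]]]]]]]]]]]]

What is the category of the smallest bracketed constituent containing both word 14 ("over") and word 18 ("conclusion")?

PP

The smallest bracket enclosing both words is [PP over our bright complex conclusion in his nervous dog], so the label is PP.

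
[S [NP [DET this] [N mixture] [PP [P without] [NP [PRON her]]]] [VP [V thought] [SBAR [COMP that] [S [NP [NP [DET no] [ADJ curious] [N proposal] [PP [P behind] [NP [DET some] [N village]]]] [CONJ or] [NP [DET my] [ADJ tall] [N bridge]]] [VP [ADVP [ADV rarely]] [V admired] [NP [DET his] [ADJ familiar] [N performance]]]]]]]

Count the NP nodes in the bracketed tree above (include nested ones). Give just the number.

The NP constituents are: [NP this mixture without her]; [NP her]; [NP no curious proposal behind some village or my tall bridge]; [NP no curious proposal behind some village]; [NP some village]; [NP my tall bridge] …. Total: 7.

7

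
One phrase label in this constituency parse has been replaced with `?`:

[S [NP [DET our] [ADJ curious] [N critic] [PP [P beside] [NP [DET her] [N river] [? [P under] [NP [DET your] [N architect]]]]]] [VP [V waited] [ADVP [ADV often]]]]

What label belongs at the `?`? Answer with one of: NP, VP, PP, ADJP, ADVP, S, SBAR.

PP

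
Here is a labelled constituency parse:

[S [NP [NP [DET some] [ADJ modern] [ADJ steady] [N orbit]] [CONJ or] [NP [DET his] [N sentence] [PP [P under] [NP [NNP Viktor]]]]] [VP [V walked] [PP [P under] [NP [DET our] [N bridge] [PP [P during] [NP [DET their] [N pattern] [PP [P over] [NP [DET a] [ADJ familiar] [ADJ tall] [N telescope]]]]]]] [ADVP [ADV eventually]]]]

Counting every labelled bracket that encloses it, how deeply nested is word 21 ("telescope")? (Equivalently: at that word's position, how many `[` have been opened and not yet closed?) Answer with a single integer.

9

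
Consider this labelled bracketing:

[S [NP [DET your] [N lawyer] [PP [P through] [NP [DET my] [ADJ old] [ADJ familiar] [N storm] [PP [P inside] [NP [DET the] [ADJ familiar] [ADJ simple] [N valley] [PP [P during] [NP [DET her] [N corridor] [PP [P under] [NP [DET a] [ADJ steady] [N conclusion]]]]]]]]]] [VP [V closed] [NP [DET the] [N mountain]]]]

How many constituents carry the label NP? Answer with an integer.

Listing each NP by its span: [NP your lawyer through my old familiar storm inside the familiar simple valley during her corridor under a steady conclusion]; [NP my old familiar storm inside the familiar simple valley during her corridor under a steady conclusion]; [NP the familiar simple valley during her corridor under a steady conclusion]; [NP her corridor under a steady conclusion]; [NP a steady conclusion]; [NP the mountain] — that makes 6.

6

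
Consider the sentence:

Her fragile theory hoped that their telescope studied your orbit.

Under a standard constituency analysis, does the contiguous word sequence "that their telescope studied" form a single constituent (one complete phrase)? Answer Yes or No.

No

The sequence begins inside the complementizer "that" and ends inside the clause "their telescope studied your orbit"; it crosses a phrase boundary, so no single node in the tree spans exactly those words.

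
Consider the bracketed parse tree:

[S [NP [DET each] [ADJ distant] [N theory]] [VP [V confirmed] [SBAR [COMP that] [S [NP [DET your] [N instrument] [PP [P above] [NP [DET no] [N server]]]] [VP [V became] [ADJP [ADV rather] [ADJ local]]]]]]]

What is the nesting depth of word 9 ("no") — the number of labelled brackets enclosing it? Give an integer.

Path from the root down to the word: S → VP → SBAR → S → NP → PP → NP → DET. That is 8 enclosing brackets.

8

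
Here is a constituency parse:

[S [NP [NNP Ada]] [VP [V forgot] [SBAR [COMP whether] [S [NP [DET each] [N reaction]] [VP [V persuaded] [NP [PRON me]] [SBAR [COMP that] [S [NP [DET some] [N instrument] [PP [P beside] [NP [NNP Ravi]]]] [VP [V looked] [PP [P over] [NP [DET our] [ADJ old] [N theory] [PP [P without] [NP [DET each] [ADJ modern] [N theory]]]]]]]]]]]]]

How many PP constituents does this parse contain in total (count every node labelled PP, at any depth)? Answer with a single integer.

3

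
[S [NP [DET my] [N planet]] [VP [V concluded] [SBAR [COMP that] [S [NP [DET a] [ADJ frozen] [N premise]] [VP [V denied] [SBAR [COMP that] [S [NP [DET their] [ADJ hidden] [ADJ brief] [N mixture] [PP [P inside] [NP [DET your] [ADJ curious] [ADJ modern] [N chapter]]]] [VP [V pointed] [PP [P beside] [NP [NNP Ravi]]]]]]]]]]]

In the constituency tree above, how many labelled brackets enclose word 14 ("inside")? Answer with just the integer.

10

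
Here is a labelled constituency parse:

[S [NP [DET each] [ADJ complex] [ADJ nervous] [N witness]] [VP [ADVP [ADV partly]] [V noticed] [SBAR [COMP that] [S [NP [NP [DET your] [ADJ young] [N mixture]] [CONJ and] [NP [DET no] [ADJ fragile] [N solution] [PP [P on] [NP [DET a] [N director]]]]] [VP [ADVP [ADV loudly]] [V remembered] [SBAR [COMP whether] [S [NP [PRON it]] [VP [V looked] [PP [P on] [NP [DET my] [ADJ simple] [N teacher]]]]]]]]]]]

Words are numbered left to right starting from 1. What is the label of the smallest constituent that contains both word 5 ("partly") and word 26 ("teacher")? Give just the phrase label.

Word 5 lies under S → VP → ADVP → ADV; word 26 lies under S → VP → SBAR → S → VP → SBAR → S → VP → PP → NP → N. The lowest shared node is the VP.

VP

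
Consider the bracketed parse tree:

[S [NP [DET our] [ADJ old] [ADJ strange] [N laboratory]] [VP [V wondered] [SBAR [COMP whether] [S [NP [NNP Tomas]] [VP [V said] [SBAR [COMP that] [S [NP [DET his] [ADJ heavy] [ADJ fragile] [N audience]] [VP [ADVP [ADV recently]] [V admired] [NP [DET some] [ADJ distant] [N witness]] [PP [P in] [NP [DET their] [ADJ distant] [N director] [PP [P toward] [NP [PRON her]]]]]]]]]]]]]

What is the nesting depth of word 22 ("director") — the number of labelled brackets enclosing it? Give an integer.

The word sits inside N, which is inside NP, inside PP, inside VP, inside S, inside SBAR, inside VP, inside S, inside SBAR, inside VP, inside S — 11 brackets in all.

11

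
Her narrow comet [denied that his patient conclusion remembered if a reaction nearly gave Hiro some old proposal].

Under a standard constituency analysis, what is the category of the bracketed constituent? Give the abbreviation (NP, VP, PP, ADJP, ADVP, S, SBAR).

VP

The bracketed span "denied that his patient conclusion remembered if a reaction nearly gave Hiro some old proposal" is headed by "denied", making it a verb phrase (VP).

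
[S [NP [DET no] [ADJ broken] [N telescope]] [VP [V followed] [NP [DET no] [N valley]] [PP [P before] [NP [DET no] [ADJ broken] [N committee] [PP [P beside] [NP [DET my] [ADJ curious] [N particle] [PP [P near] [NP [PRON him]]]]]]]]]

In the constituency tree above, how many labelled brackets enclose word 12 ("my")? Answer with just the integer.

7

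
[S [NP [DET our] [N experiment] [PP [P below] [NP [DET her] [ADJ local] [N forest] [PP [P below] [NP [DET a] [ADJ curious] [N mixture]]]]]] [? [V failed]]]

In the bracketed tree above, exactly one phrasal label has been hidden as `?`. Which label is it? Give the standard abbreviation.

The `?` node immediately contains: V 'failed'. That is the internal structure of a verb phrase, so the label is VP.

VP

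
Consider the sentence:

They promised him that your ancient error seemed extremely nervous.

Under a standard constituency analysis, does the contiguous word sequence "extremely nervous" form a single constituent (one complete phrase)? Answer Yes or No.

These words form the whole adjective phrase headed by "nervous", so yes — one constituent.

Yes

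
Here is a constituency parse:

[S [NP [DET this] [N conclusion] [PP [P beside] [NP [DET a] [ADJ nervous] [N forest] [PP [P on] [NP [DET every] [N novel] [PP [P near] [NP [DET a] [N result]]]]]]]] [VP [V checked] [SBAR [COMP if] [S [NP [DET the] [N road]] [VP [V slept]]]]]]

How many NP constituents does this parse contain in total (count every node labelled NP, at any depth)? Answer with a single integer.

Scanning left to right, an opening `[NP` appears at word positions 1, 4, 8, 11, 15 — 5 in total.

5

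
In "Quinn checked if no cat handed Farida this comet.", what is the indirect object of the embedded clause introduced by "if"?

Farida

Within the embedded clause introduced by "if", the indirect object of "handed" is "Farida".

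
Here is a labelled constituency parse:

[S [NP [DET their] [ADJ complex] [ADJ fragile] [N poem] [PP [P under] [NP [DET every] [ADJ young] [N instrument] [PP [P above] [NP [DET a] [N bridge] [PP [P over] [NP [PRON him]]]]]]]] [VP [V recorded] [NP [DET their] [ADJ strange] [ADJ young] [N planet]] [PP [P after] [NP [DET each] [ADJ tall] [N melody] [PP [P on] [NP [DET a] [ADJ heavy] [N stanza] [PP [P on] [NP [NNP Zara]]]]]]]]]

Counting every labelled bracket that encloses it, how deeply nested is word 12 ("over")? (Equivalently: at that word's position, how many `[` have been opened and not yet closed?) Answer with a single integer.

8

Path from the root down to the word: S → NP → PP → NP → PP → NP → PP → P. That is 8 enclosing brackets.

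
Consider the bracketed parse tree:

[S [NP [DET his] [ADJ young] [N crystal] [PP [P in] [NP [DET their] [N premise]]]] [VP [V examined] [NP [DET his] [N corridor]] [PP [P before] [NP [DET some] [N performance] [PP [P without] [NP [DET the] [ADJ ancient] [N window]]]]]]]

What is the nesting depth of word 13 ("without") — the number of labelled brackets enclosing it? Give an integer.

6

Counting open brackets not yet closed at "without": [S [VP [PP [NP [PP [P = 6.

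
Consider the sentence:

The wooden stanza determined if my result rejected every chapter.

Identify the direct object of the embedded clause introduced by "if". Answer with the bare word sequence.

Within the embedded clause introduced by "if", the direct object of "rejected" is "every chapter".

every chapter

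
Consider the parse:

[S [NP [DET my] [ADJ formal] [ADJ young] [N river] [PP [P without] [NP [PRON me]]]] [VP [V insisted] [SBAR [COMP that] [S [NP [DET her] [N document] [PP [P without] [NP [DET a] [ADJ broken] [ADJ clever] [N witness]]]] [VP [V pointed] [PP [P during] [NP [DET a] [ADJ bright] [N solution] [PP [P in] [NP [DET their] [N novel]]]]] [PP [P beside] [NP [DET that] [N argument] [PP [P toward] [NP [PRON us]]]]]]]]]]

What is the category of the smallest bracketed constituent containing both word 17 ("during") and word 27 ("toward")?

VP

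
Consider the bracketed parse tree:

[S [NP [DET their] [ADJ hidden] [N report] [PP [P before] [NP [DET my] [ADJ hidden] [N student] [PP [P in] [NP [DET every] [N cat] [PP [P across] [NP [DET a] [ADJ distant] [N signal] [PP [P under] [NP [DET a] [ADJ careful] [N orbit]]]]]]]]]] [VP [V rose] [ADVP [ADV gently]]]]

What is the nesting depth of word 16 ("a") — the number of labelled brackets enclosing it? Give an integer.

11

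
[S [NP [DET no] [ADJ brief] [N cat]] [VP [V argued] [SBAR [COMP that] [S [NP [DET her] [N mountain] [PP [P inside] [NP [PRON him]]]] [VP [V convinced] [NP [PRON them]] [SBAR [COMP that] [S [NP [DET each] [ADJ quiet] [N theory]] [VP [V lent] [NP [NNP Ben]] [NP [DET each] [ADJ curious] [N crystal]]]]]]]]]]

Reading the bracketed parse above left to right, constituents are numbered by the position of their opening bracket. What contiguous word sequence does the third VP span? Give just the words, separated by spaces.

In left-to-right order the VP constituents are "argued that her mountain inside him convinced them that each quiet theory lent Ben each curious crystal"; "convinced them that each quiet theory lent Ben each curious crystal"; "lent Ben each curious crystal". Number 3 is "lent Ben each curious crystal".

lent Ben each curious crystal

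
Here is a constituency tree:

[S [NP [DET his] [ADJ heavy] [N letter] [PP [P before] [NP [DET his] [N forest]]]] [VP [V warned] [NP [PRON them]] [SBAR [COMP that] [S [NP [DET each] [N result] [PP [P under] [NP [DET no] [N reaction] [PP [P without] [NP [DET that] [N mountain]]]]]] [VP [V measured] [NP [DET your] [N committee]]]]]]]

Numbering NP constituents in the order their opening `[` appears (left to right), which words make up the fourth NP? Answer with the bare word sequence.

In left-to-right order the NP constituents are "his heavy letter before his forest"; "his forest"; "them"; "each result under no reaction without that mountain"; "no reaction without that mountain"; "that mountain"; "your committee". Number 4 is "each result under no reaction without that mountain".

each result under no reaction without that mountain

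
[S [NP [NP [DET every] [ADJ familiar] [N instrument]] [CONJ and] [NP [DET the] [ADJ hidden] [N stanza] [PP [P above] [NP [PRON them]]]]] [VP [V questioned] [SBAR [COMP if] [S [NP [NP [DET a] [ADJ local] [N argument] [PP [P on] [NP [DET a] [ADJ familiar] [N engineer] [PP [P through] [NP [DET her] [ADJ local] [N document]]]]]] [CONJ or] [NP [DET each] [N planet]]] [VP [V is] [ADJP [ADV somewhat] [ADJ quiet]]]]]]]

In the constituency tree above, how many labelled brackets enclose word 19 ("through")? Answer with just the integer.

10

Path from the root down to the word: S → VP → SBAR → S → NP → NP → PP → NP → PP → P. That is 10 enclosing brackets.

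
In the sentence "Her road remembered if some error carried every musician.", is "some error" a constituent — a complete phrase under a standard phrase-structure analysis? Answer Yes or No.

Yes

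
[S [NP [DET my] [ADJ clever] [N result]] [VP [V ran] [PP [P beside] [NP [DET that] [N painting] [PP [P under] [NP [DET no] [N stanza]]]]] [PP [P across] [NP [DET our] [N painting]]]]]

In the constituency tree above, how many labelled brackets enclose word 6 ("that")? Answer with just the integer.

The word sits inside DET, which is inside NP, inside PP, inside VP, inside S — 5 brackets in all.

5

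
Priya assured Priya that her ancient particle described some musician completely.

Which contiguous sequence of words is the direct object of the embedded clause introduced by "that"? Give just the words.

"described" heads the VP of the embedded clause introduced by "that", and "some musician" is its direct object.

some musician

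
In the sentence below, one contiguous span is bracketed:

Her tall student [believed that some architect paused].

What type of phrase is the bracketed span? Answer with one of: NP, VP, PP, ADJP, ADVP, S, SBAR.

VP

The span is built around the verb "believed" — a verb phrase (VP).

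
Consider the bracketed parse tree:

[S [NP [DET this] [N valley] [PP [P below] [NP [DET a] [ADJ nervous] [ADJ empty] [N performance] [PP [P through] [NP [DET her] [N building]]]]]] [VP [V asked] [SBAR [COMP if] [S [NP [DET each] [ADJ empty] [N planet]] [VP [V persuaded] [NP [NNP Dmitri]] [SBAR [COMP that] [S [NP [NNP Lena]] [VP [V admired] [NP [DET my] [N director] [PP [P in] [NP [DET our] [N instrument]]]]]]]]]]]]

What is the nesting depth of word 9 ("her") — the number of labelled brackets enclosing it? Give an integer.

7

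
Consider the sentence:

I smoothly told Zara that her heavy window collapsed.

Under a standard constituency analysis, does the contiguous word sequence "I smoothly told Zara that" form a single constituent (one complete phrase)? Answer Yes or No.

No

"I" belongs to the noun phrase "I" while "that" belongs to the verb phrase "smoothly told Zara that her heavy window collapsed"; a span that runs across that boundary is not a single phrase.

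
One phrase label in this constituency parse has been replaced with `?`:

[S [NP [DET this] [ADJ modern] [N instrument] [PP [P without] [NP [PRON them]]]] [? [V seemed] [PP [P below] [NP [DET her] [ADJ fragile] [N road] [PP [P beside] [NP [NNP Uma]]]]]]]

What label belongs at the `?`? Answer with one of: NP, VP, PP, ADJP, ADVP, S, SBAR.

VP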